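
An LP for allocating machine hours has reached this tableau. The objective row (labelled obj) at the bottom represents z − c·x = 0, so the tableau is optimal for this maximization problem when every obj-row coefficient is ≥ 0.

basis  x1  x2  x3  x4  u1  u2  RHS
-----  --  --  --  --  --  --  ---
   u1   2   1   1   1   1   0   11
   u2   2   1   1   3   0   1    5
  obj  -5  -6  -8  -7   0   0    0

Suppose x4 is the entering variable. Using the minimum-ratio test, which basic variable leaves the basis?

u2

Column x4 entries and ratios — u1: 11/1 = 11; u2: 5/3 = 5/3.
Smallest ratio is 5/3 in the row of u2, so u2 leaves.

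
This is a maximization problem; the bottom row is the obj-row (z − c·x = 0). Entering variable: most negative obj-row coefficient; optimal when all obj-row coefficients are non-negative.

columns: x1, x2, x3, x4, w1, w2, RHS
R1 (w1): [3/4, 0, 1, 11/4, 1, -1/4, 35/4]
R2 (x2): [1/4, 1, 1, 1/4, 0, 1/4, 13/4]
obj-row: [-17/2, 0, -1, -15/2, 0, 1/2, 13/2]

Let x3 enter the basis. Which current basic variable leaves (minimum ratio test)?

Column x3 entries and ratios — w1: (35/4)/1 = 35/4; x2: (13/4)/1 = 13/4.
Smallest ratio is 13/4 in the row of x2, so x2 leaves.

x2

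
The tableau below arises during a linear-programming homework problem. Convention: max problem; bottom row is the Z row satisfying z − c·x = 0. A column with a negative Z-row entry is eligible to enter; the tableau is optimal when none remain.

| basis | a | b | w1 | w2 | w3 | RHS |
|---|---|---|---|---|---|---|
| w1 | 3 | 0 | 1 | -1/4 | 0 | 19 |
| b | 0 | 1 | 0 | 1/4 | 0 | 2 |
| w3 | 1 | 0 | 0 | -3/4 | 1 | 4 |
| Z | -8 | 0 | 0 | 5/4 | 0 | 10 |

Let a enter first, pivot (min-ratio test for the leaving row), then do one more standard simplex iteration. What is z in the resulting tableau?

Ratio test on column a — row 1: 19/3 = 19/3; row 2: entry 0 ≤ 0; row 3: 4/1 = 4. Minimum is 4 at row 3 (w3 leaves); pivot element 1.
Pivot on row 3; the Z-row RHS becomes 10 − (-8)·4 = 42.
Next entering variable (most negative Z-row entry -19/4): w2.
Ratio test on column w2 — row 1: 7/2 = 7/2; row 2: 2/(1/4) = 8; row 3: entry -3/4 ≤ 0. Minimum is 7/2 at row 1 (w1 leaves); pivot element 2.
After the second pivot the Z-row RHS is 42 − (-19/4)·(7/2) = 469/8.

469/8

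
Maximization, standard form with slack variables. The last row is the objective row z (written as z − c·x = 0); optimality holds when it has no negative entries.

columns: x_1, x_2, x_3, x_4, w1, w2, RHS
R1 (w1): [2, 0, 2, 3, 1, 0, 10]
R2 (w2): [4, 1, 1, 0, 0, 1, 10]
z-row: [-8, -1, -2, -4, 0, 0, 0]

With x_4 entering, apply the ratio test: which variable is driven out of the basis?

Column x_4 entries and ratios — w1: 10/3 = 10/3; w2: 0 ≤ 0, skip.
Smallest ratio is 10/3 in the row of w1, so w1 leaves.

w1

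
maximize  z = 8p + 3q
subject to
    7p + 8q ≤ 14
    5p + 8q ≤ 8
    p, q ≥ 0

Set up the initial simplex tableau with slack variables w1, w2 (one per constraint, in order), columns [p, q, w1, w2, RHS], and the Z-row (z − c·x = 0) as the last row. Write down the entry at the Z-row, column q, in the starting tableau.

-3

The Z-row carries the negated objective coefficients: the q entry is -3.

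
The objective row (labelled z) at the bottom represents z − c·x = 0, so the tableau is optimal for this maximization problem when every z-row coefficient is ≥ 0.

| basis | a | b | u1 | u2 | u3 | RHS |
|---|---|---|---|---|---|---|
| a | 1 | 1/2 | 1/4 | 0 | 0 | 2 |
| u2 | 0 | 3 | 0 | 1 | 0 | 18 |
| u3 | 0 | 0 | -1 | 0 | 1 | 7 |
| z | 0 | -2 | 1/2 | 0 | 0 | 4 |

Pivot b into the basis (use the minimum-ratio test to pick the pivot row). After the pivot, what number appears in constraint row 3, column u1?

Ratio test on column b — row 1: 2/(1/2) = 4; row 2: 18/3 = 6; row 3: entry 0 ≤ 0. Minimum is 4 at row 1 (a leaves); pivot element 1/2.
Divide row 1 by 1/2; eliminate column b from the other rows.
Row 3 update in column u1: -1 − 0·(1/2) = -1.

-1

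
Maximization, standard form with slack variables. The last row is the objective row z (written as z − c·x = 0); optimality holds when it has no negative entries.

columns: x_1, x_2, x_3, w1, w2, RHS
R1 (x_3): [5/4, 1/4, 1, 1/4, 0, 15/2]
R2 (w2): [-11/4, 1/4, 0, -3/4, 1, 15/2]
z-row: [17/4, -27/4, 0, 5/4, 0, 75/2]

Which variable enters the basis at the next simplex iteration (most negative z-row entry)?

Negative z-row entries: x_2: -27/4.
The most negative is -27/4 in column x_2, so x_2 enters.

x_2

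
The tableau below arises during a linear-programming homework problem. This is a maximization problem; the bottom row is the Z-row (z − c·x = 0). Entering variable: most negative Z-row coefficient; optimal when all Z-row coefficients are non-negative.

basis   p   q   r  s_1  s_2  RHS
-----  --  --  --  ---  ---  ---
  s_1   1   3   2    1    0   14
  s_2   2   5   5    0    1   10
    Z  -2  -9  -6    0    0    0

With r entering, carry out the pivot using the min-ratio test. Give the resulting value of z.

Ratio test on column r — row 1: 14/2 = 7; row 2: 10/5 = 2. Minimum is 2 at row 2 (s_2 leaves); pivot element 5.
Pivot on row 2; the Z-row RHS becomes 0 − (-6)·2 = 12.

12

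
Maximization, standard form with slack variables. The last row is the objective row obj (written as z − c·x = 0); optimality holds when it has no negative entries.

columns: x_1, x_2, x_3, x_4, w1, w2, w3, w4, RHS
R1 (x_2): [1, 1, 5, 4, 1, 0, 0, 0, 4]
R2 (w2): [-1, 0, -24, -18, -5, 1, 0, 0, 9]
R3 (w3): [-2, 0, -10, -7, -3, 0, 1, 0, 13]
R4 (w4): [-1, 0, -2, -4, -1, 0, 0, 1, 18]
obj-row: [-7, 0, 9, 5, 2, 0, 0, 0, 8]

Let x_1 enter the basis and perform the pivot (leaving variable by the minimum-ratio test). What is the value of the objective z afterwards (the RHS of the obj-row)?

36

Ratio test on column x_1 — row 1: 4/1 = 4; row 2: entry -1 ≤ 0; row 3: entry -2 ≤ 0; row 4: entry -1 ≤ 0. Minimum is 4 at row 1 (x_2 leaves); pivot element 1.
Pivot on row 1; the obj-row RHS becomes 8 − (-7)·4 = 36.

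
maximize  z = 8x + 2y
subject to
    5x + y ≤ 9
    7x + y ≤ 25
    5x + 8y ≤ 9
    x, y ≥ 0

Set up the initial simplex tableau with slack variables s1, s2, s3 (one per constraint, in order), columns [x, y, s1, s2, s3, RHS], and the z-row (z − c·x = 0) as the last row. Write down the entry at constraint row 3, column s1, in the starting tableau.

0

Slack s1 belongs to constraint 1; its column is the unit vector e_1, so the entry in row 3 is 0.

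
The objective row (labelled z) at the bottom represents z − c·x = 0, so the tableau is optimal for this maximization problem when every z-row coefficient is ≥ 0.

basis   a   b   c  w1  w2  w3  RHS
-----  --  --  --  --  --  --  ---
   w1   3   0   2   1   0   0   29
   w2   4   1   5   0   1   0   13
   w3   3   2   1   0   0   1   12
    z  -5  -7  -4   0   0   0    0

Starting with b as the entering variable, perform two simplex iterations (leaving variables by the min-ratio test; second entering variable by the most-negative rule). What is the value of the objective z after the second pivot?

Ratio test on column b — row 1: entry 0 ≤ 0; row 2: 13/1 = 13; row 3: 12/2 = 6. Minimum is 6 at row 3 (w3 leaves); pivot element 2.
Pivot on row 3; the z-row RHS becomes 0 − (-7)·6 = 42.
Next entering variable (most negative z-row entry -1/2): c.
Ratio test on column c — row 1: 29/2 = 29/2; row 2: 7/(9/2) = 14/9; row 3: 6/(1/2) = 12. Minimum is 14/9 at row 2 (w2 leaves); pivot element 9/2.
After the second pivot the z-row RHS is 42 − (-1/2)·(14/9) = 385/9.

385/9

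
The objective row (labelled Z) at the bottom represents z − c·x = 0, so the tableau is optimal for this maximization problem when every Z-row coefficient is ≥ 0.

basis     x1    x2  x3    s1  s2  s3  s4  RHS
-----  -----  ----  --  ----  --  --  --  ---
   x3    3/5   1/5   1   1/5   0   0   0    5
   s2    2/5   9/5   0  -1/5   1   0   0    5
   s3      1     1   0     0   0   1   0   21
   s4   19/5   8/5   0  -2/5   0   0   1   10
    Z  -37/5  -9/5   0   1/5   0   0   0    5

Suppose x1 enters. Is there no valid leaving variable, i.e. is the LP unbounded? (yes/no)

no

Column x1 has positive entries in row(s) 1, 2, 3, 4, so the ratio test bounds it — not unbounded.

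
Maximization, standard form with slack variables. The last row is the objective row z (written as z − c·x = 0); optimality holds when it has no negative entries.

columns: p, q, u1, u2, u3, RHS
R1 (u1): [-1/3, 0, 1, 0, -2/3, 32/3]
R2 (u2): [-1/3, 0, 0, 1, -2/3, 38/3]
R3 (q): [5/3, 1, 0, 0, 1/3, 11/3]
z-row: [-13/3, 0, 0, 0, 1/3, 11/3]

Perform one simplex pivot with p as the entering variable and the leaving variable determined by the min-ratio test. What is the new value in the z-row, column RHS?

66/5

Ratio test on column p — row 1: entry -1/3 ≤ 0; row 2: entry -1/3 ≤ 0; row 3: (11/3)/(5/3) = 11/5. Minimum is 11/5 at row 3 (q leaves); pivot element 5/3.
Divide row 3 by 5/3; eliminate column p from the other rows.
z-row update in column RHS: 11/3 − (-13/3)·(11/5) = 66/5.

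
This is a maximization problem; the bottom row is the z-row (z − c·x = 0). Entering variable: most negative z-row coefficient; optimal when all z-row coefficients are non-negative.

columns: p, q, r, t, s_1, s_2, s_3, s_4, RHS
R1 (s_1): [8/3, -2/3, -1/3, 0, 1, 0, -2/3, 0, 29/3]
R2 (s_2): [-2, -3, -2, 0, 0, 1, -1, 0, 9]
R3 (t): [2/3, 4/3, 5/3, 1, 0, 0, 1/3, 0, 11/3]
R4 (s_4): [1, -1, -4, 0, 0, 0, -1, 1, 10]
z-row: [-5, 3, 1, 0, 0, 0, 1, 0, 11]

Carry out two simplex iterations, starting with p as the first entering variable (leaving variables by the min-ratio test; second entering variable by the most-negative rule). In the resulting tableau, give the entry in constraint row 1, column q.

1/2

Ratio test on column p — row 1: (29/3)/(8/3) = 29/8; row 2: entry -2 ≤ 0; row 3: (11/3)/(2/3) = 11/2; row 4: 10/1 = 10. Minimum is 29/8 at row 1 (s_1 leaves); pivot element 8/3.
Divide row 1 by 8/3; eliminate column p from the other rows.
Second iteration: most negative z-row entry is -1/4 in column s_3, so s_3 enters.
Ratio test on column s_3 — row 1: entry -1/4 ≤ 0; row 2: entry -3/2 ≤ 0; row 3: (5/4)/(1/2) = 5/2; row 4: entry -3/4 ≤ 0. Minimum is 5/2 at row 3 (t leaves); pivot element 1/2.
Divide row 3 by 1/2; eliminate column s_3 from the other rows.
After both pivots, the entry at constraint row 1, column q is 1/2.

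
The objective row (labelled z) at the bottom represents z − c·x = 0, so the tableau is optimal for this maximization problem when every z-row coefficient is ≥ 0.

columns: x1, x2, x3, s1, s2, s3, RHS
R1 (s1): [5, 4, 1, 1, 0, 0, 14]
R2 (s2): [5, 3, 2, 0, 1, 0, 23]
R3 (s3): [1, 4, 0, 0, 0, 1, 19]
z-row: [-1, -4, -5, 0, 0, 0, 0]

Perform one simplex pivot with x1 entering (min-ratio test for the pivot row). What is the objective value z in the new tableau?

Ratio test on column x1 — row 1: 14/5 = 14/5; row 2: 23/5 = 23/5; row 3: 19/1 = 19. Minimum is 14/5 at row 1 (s1 leaves); pivot element 5.
Pivot on row 1; the z-row RHS becomes 0 − (-1)·(14/5) = 14/5.

14/5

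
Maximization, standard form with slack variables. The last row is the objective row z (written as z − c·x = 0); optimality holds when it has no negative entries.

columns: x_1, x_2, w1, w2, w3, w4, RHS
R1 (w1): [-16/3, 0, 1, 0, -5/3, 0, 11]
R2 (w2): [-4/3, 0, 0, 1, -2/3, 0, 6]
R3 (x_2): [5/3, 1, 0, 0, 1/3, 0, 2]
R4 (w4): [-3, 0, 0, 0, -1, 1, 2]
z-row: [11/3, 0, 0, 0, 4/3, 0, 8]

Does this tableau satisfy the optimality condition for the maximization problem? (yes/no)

Every z-row coefficient is ≥ 0, so the tableau is optimal.

yes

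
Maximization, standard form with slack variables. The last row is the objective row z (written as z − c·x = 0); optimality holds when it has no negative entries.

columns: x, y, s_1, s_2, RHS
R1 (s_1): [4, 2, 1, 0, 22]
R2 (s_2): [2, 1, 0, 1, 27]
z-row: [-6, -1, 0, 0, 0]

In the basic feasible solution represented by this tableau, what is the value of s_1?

22

s_1 is basic (row 1); its value is the RHS of that row, 22.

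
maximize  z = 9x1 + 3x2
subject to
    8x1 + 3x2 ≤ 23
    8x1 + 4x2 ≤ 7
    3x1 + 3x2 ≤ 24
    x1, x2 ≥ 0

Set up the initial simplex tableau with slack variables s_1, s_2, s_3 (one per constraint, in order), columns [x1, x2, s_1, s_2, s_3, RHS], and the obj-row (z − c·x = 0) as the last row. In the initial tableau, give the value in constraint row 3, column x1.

3

Constraint 3 has coefficient 3 on x1.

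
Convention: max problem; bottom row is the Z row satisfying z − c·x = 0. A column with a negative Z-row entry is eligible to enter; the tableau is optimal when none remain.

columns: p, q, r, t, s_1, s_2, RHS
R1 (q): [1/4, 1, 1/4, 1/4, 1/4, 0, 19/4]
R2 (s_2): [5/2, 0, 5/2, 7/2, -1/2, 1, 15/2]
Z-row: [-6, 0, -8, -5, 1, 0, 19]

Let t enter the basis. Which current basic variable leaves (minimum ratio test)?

Column t entries and ratios — q: (19/4)/(1/4) = 19; s_2: (15/2)/(7/2) = 15/7.
Smallest ratio is 15/7 in the row of s_2, so s_2 leaves.

s_2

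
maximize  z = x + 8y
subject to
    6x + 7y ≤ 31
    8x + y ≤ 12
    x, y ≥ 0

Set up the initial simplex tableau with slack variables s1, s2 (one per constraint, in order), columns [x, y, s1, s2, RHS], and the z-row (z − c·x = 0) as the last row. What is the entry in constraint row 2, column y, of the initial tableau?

1

Constraint 2 has coefficient 1 on y.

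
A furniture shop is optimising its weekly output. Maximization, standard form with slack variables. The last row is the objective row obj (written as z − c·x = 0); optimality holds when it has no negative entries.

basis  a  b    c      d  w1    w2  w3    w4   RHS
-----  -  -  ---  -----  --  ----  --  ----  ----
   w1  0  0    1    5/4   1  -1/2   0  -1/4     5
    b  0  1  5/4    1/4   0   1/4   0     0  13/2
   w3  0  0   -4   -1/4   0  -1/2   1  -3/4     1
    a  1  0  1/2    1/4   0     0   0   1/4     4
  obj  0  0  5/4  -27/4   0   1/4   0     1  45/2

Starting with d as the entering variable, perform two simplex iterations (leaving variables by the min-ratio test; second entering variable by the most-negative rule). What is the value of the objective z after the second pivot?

88

Ratio test on column d — row 1: 5/(5/4) = 4; row 2: (13/2)/(1/4) = 26; row 3: entry -1/4 ≤ 0; row 4: 4/(1/4) = 16. Minimum is 4 at row 1 (w1 leaves); pivot element 5/4.
Pivot on row 1; the obj-row RHS becomes 45/2 − (-27/4)·4 = 99/2.
Next entering variable (most negative obj-row entry -49/20): w2.
Ratio test on column w2 — row 1: entry -2/5 ≤ 0; row 2: (11/2)/(7/20) = 110/7; row 3: entry -3/5 ≤ 0; row 4: 3/(1/10) = 30. Minimum is 110/7 at row 2 (b leaves); pivot element 7/20.
After the second pivot the obj-row RHS is 99/2 − (-49/20)·(110/7) = 88.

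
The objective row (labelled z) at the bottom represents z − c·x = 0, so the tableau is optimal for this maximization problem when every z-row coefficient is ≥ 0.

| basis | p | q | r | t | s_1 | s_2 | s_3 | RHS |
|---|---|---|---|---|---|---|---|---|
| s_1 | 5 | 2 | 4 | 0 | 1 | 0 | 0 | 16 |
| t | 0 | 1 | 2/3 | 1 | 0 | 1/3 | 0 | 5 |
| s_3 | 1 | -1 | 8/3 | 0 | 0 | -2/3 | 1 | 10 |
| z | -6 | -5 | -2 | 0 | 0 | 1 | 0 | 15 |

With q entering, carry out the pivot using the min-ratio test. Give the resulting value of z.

Ratio test on column q — row 1: 16/2 = 8; row 2: 5/1 = 5; row 3: entry -1 ≤ 0. Minimum is 5 at row 2 (t leaves); pivot element 1.
Pivot on row 2; the z-row RHS becomes 15 − (-5)·5 = 40.

40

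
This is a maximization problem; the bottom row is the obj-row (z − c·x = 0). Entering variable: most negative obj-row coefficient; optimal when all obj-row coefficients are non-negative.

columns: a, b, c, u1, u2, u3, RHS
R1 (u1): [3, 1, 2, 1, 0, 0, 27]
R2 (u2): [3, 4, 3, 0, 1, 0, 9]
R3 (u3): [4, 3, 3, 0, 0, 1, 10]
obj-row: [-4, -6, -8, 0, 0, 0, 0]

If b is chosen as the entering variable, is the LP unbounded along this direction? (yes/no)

Column b has positive entries in row(s) 1, 2, 3, so the ratio test bounds it — not unbounded.

no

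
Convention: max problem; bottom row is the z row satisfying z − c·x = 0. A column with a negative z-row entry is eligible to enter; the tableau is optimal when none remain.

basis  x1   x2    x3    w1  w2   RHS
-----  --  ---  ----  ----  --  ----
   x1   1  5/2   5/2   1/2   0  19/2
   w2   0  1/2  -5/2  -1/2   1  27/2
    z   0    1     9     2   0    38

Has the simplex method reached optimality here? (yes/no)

yes

Every z-row coefficient is ≥ 0, so the tableau is optimal.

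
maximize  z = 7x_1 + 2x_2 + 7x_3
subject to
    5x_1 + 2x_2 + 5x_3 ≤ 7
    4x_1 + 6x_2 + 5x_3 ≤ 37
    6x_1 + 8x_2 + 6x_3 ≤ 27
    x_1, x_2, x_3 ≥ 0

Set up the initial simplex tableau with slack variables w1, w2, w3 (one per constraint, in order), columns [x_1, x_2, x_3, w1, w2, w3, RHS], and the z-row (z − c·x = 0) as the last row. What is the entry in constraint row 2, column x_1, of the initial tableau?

Constraint 2 has coefficient 4 on x_1.

4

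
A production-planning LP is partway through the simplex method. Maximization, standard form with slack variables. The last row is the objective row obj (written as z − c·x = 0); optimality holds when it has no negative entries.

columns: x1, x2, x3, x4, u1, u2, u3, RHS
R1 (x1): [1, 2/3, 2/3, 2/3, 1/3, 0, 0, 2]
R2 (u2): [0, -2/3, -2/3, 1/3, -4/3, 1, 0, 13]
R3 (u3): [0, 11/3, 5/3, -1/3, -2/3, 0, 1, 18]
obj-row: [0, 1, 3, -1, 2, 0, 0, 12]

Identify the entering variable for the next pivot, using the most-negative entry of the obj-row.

Negative obj-row entries: x4: -1.
The most negative is -1 in column x4, so x4 enters.

x4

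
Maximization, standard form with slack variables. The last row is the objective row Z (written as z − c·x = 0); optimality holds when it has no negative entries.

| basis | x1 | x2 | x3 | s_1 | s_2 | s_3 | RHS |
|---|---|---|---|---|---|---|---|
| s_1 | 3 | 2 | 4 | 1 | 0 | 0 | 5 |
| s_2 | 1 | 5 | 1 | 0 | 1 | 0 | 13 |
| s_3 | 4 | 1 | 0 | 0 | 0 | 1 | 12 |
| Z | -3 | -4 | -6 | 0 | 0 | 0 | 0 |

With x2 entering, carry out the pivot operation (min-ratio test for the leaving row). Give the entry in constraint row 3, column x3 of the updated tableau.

Ratio test on column x2 — row 1: 5/2 = 5/2; row 2: 13/5 = 13/5; row 3: 12/1 = 12. Minimum is 5/2 at row 1 (s_1 leaves); pivot element 2.
Divide row 1 by 2; eliminate column x2 from the other rows.
Row 3 update in column x3: 0 − 1·2 = -2.

-2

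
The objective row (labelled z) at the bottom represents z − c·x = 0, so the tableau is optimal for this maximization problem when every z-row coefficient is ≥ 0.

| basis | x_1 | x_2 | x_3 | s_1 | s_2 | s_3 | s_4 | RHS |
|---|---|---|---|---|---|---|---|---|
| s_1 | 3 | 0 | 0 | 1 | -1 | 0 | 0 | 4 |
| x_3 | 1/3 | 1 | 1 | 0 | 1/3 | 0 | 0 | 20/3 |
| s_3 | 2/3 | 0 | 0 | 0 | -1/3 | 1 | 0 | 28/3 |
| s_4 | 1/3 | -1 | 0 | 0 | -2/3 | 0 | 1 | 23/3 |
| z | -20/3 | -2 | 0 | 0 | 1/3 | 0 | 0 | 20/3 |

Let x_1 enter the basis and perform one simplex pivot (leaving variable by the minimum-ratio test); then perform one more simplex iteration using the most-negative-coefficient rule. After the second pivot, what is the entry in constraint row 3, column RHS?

Ratio test on column x_1 — row 1: 4/3 = 4/3; row 2: (20/3)/(1/3) = 20; row 3: (28/3)/(2/3) = 14; row 4: (23/3)/(1/3) = 23. Minimum is 4/3 at row 1 (s_1 leaves); pivot element 3.
Divide row 1 by 3; eliminate column x_1 from the other rows.
Second iteration: most negative z-row entry is -2 in column x_2, so x_2 enters.
Ratio test on column x_2 — row 1: entry 0 ≤ 0; row 2: (56/9)/1 = 56/9; row 3: entry 0 ≤ 0; row 4: entry -1 ≤ 0. Minimum is 56/9 at row 2 (x_3 leaves); pivot element 1.
Divide row 2 by 1; eliminate column x_2 from the other rows.
After both pivots, the entry at constraint row 3, column RHS is 76/9.

76/9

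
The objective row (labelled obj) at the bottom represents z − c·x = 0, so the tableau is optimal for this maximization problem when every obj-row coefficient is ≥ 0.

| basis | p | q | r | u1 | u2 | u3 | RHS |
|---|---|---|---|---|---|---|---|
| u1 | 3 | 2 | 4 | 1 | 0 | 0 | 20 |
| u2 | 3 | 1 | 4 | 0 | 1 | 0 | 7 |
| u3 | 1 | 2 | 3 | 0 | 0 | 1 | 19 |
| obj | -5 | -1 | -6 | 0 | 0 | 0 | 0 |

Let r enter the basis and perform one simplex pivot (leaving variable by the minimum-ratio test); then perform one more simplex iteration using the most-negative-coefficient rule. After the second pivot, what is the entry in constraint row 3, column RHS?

Ratio test on column r — row 1: 20/4 = 5; row 2: 7/4 = 7/4; row 3: 19/3 = 19/3. Minimum is 7/4 at row 2 (u2 leaves); pivot element 4.
Divide row 2 by 4; eliminate column r from the other rows.
Second iteration: most negative obj-row entry is -1/2 in column p, so p enters.
Ratio test on column p — row 1: entry 0 ≤ 0; row 2: (7/4)/(3/4) = 7/3; row 3: entry -5/4 ≤ 0. Minimum is 7/3 at row 2 (r leaves); pivot element 3/4.
Divide row 2 by 3/4; eliminate column p from the other rows.
After both pivots, the entry at constraint row 3, column RHS is 50/3.

50/3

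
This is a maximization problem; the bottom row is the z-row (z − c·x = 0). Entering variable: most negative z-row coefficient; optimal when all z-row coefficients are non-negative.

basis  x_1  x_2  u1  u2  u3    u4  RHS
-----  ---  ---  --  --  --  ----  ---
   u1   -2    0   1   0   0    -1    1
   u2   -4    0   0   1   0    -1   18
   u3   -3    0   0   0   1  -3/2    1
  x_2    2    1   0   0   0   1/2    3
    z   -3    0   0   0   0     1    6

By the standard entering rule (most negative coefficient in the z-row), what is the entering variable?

x_1

Negative z-row entries: x_1: -3.
The most negative is -3 in column x_1, so x_1 enters.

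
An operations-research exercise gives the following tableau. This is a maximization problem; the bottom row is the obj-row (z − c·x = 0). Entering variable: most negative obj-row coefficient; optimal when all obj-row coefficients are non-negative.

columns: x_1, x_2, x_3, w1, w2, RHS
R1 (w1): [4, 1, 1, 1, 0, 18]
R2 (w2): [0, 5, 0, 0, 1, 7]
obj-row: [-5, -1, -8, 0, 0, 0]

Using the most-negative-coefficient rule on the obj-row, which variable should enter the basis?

Negative obj-row entries: x_1: -5, x_2: -1, x_3: -8.
The most negative is -8 in column x_3, so x_3 enters.

x_3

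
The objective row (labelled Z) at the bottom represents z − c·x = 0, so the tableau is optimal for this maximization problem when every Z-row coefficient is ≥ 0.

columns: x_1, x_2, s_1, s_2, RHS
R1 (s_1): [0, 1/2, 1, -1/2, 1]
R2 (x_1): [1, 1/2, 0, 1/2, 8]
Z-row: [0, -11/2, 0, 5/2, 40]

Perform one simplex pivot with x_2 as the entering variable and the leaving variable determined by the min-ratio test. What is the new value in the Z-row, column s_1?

11

Ratio test on column x_2 — row 1: 1/(1/2) = 2; row 2: 8/(1/2) = 16. Minimum is 2 at row 1 (s_1 leaves); pivot element 1/2.
Divide row 1 by 1/2; eliminate column x_2 from the other rows.
Z-row update in column s_1: 0 − (-11/2)·2 = 11.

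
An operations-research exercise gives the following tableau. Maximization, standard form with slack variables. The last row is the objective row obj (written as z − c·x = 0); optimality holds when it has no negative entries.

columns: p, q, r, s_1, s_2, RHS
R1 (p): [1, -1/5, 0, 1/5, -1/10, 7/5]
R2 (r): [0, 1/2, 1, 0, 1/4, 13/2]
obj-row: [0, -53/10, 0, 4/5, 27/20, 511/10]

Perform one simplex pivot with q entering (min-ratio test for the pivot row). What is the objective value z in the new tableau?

120

Ratio test on column q — row 1: entry -1/5 ≤ 0; row 2: (13/2)/(1/2) = 13. Minimum is 13 at row 2 (r leaves); pivot element 1/2.
Pivot on row 2; the obj-row RHS becomes 511/10 − (-53/10)·13 = 120.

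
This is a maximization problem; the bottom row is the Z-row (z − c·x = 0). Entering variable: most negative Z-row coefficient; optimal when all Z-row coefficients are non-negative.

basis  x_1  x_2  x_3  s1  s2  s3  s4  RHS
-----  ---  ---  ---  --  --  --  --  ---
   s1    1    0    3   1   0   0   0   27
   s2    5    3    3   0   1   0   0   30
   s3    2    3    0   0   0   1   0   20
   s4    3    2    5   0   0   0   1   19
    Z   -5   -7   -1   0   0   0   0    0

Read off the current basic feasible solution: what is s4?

19

s4 is basic (row 4); its value is the RHS of that row, 19.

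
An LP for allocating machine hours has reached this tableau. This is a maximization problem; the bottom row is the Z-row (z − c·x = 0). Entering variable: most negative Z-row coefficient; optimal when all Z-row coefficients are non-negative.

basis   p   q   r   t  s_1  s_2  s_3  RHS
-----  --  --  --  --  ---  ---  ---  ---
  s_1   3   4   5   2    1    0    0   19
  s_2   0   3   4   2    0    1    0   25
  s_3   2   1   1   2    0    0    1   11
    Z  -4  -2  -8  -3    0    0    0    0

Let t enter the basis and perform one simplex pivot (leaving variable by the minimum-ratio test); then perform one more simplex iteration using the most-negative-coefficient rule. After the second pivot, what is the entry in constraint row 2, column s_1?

Ratio test on column t — row 1: 19/2 = 19/2; row 2: 25/2 = 25/2; row 3: 11/2 = 11/2. Minimum is 11/2 at row 3 (s_3 leaves); pivot element 2.
Divide row 3 by 2; eliminate column t from the other rows.
Second iteration: most negative Z-row entry is -13/2 in column r, so r enters.
Ratio test on column r — row 1: 8/4 = 2; row 2: 14/3 = 14/3; row 3: (11/2)/(1/2) = 11. Minimum is 2 at row 1 (s_1 leaves); pivot element 4.
Divide row 1 by 4; eliminate column r from the other rows.
After both pivots, the entry at constraint row 2, column s_1 is -3/4.

-3/4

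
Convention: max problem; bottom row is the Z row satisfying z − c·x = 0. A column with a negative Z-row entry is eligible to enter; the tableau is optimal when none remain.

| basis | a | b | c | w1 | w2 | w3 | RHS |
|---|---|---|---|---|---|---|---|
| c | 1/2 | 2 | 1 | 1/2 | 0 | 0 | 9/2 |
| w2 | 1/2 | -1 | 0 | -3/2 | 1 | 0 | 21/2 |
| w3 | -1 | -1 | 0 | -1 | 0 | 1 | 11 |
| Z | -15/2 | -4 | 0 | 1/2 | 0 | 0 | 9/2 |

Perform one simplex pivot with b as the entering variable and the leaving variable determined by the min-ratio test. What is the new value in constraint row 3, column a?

Ratio test on column b — row 1: (9/2)/2 = 9/4; row 2: entry -1 ≤ 0; row 3: entry -1 ≤ 0. Minimum is 9/4 at row 1 (c leaves); pivot element 2.
Divide row 1 by 2; eliminate column b from the other rows.
Row 3 update in column a: -1 − (-1)·(1/4) = -3/4.

-3/4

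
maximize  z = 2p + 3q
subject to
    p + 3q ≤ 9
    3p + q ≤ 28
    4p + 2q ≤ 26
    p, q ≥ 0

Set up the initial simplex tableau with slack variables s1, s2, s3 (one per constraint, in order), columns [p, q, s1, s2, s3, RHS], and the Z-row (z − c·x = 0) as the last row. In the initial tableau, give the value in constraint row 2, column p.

Constraint 2 has coefficient 3 on p.

3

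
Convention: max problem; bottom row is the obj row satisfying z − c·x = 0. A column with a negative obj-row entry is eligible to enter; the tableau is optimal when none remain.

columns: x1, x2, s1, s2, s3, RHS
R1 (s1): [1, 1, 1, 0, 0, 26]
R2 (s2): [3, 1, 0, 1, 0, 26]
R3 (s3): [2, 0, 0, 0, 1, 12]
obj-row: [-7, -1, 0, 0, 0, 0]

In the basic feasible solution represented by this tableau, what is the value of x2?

x2 is not in the basis, so in the current basic feasible solution x2 = 0.

0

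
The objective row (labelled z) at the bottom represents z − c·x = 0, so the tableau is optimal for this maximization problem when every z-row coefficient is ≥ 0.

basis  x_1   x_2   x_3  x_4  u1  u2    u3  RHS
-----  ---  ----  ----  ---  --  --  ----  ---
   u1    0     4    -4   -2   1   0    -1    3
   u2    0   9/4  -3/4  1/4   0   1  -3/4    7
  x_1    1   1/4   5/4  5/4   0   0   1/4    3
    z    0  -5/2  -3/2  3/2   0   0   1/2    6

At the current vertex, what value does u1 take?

3

u1 is basic (row 1); its value is the RHS of that row, 3.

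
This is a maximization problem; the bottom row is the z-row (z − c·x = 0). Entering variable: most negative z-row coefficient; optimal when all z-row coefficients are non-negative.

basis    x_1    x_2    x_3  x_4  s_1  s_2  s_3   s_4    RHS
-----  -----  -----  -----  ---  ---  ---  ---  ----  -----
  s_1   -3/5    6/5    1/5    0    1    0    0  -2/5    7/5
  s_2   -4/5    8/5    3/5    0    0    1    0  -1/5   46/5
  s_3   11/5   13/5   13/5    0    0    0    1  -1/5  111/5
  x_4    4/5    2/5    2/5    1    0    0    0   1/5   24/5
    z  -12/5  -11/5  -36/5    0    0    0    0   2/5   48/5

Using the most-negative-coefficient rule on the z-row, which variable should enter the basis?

x_3

Negative z-row entries: x_1: -12/5, x_2: -11/5, x_3: -36/5.
The most negative is -36/5 in column x_3, so x_3 enters.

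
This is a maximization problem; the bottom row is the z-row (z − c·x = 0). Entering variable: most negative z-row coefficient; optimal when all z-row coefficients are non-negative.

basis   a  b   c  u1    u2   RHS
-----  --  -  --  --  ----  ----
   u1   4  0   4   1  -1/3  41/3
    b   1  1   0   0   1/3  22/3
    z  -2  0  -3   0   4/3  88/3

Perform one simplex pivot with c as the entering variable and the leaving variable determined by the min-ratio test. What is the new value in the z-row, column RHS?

475/12

Ratio test on column c — row 1: (41/3)/4 = 41/12; row 2: entry 0 ≤ 0. Minimum is 41/12 at row 1 (u1 leaves); pivot element 4.
Divide row 1 by 4; eliminate column c from the other rows.
z-row update in column RHS: 88/3 − (-3)·(41/12) = 475/12.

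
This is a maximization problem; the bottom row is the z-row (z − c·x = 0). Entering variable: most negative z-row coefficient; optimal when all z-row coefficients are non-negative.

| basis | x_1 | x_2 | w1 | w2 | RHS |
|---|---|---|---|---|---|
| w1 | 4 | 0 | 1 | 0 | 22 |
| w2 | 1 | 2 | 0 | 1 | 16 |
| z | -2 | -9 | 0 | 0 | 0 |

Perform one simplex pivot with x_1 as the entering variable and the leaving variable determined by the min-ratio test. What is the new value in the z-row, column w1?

Ratio test on column x_1 — row 1: 22/4 = 11/2; row 2: 16/1 = 16. Minimum is 11/2 at row 1 (w1 leaves); pivot element 4.
Divide row 1 by 4; eliminate column x_1 from the other rows.
z-row update in column w1: 0 − (-2)·(1/4) = 1/2.

1/2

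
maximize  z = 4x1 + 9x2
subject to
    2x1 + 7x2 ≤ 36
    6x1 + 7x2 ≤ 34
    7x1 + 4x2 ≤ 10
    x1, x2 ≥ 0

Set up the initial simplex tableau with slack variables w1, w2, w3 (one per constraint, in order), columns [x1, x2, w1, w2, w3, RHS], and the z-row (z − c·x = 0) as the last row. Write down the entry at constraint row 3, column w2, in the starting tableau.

Slack w2 belongs to constraint 2; its column is the unit vector e_2, so the entry in row 3 is 0.

0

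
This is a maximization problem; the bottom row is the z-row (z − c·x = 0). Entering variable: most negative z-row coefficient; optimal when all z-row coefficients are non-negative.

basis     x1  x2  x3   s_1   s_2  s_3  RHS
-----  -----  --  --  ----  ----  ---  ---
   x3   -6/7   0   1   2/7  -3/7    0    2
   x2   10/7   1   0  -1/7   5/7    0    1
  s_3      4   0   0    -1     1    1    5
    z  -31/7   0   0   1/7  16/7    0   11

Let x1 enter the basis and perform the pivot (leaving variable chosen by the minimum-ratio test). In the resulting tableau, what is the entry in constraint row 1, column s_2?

Ratio test on column x1 — row 1: entry -6/7 ≤ 0; row 2: 1/(10/7) = 7/10; row 3: 5/4 = 5/4. Minimum is 7/10 at row 2 (x2 leaves); pivot element 10/7.
Divide row 2 by 10/7; eliminate column x1 from the other rows.
Row 1 update in column s_2: -3/7 − (-6/7)·(1/2) = 0.

0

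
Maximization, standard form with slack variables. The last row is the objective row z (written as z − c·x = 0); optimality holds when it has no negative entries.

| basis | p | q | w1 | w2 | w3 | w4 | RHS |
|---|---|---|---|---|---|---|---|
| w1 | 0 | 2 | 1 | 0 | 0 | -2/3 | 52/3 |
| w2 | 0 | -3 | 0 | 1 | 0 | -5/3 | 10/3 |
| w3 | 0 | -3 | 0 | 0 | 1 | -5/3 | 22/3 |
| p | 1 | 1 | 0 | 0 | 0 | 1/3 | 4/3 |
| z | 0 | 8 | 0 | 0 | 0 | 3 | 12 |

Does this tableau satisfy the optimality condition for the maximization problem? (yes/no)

yes

Every z-row coefficient is ≥ 0, so the tableau is optimal.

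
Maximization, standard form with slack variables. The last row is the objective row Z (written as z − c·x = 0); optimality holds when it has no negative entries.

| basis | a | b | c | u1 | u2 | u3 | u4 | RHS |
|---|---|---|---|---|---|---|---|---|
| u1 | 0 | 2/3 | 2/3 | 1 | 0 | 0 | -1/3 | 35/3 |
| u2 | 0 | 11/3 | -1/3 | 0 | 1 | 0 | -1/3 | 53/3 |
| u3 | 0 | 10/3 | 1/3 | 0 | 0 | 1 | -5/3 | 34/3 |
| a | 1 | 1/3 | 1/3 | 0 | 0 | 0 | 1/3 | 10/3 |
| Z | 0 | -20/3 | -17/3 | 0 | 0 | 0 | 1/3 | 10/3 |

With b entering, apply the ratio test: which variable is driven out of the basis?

u3

Column b entries and ratios — u1: (35/3)/(2/3) = 35/2; u2: (53/3)/(11/3) = 53/11; u3: (34/3)/(10/3) = 17/5; a: (10/3)/(1/3) = 10.
Smallest ratio is 17/5 in the row of u3, so u3 leaves.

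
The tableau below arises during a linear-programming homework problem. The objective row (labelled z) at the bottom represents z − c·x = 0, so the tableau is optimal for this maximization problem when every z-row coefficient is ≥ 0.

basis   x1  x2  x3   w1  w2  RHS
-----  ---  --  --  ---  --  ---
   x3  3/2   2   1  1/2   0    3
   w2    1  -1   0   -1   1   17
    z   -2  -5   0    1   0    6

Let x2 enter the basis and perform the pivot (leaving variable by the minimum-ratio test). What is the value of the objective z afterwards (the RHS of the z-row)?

27/2

Ratio test on column x2 — row 1: 3/2 = 3/2; row 2: entry -1 ≤ 0. Minimum is 3/2 at row 1 (x3 leaves); pivot element 2.
Pivot on row 1; the z-row RHS becomes 6 − (-5)·(3/2) = 27/2.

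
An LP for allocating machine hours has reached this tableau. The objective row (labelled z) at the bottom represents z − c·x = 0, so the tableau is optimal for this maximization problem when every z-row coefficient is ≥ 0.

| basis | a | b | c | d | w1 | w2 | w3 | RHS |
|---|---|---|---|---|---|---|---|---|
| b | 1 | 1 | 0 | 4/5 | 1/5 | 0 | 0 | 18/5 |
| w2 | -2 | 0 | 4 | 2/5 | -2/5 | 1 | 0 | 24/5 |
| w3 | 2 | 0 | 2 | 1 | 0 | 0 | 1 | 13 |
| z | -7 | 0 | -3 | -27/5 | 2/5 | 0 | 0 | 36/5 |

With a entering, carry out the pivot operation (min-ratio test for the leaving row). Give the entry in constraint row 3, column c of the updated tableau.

2

Ratio test on column a — row 1: (18/5)/1 = 18/5; row 2: entry -2 ≤ 0; row 3: 13/2 = 13/2. Minimum is 18/5 at row 1 (b leaves); pivot element 1.
Divide row 1 by 1; eliminate column a from the other rows.
Row 3 update in column c: 2 − 2·0 = 2.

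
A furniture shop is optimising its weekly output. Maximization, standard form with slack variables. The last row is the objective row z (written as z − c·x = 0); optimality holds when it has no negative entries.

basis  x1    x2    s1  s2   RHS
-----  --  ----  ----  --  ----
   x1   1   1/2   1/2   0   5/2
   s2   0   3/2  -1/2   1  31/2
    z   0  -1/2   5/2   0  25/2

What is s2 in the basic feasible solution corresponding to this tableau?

s2 is basic (row 2); its value is the RHS of that row, 31/2.

31/2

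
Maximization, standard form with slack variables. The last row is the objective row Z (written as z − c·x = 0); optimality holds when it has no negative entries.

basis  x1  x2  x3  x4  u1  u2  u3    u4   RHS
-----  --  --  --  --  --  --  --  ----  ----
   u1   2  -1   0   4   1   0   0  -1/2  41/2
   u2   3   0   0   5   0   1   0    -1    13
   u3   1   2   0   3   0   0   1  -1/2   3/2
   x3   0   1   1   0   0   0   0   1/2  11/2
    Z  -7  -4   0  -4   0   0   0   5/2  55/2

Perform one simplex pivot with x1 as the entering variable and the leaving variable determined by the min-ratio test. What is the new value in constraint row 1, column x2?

-5

Ratio test on column x1 — row 1: (41/2)/2 = 41/4; row 2: 13/3 = 13/3; row 3: (3/2)/1 = 3/2; row 4: entry 0 ≤ 0. Minimum is 3/2 at row 3 (u3 leaves); pivot element 1.
Divide row 3 by 1; eliminate column x1 from the other rows.
Row 1 update in column x2: -1 − 2·2 = -5.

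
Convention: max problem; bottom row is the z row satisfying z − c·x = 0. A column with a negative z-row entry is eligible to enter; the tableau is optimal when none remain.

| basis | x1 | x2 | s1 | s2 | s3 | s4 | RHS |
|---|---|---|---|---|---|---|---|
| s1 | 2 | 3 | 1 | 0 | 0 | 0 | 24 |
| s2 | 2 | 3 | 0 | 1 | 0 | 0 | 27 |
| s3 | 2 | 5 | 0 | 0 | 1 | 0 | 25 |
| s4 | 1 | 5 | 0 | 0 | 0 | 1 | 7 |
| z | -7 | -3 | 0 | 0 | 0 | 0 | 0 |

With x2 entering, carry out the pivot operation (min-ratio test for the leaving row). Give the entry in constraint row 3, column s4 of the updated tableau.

Ratio test on column x2 — row 1: 24/3 = 8; row 2: 27/3 = 9; row 3: 25/5 = 5; row 4: 7/5 = 7/5. Minimum is 7/5 at row 4 (s4 leaves); pivot element 5.
Divide row 4 by 5; eliminate column x2 from the other rows.
Row 3 update in column s4: 0 − 5·(1/5) = -1.

-1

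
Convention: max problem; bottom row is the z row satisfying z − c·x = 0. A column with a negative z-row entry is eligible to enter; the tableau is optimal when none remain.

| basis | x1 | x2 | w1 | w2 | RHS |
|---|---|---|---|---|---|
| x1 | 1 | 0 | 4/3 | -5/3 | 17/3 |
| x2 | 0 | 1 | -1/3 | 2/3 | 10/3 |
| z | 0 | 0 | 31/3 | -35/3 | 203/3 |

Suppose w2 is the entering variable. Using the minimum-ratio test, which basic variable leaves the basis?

Column w2 entries and ratios — x1: -5/3 ≤ 0, skip; x2: (10/3)/(2/3) = 5.
Smallest ratio is 5 in the row of x2, so x2 leaves.

x2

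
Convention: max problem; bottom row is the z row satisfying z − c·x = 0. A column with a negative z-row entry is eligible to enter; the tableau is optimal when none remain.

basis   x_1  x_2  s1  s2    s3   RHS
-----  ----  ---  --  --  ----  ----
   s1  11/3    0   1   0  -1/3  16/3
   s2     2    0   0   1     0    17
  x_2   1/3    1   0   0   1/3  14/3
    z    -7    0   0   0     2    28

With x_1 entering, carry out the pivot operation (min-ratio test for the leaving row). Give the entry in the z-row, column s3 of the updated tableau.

Ratio test on column x_1 — row 1: (16/3)/(11/3) = 16/11; row 2: 17/2 = 17/2; row 3: (14/3)/(1/3) = 14. Minimum is 16/11 at row 1 (s1 leaves); pivot element 11/3.
Divide row 1 by 11/3; eliminate column x_1 from the other rows.
z-row update in column s3: 2 − (-7)·(-1/11) = 15/11.

15/11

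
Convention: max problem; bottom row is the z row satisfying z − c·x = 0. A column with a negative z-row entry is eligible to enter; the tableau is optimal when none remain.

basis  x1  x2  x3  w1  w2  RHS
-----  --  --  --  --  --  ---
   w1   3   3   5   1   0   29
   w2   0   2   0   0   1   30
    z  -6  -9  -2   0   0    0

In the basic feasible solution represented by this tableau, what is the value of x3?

0

x3 is not in the basis, so in the current basic feasible solution x3 = 0.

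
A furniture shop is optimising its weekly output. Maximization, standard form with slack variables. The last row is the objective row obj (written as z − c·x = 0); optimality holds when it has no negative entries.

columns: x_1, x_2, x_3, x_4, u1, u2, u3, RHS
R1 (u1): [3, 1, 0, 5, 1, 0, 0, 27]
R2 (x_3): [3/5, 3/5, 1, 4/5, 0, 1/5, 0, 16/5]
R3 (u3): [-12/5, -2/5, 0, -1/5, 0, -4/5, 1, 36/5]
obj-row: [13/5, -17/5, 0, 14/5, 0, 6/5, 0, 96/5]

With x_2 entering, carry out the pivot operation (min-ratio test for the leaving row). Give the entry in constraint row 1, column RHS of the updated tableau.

65/3

Ratio test on column x_2 — row 1: 27/1 = 27; row 2: (16/5)/(3/5) = 16/3; row 3: entry -2/5 ≤ 0. Minimum is 16/3 at row 2 (x_3 leaves); pivot element 3/5.
Divide row 2 by 3/5; eliminate column x_2 from the other rows.
Row 1 update in column RHS: 27 − 1·(16/3) = 65/3.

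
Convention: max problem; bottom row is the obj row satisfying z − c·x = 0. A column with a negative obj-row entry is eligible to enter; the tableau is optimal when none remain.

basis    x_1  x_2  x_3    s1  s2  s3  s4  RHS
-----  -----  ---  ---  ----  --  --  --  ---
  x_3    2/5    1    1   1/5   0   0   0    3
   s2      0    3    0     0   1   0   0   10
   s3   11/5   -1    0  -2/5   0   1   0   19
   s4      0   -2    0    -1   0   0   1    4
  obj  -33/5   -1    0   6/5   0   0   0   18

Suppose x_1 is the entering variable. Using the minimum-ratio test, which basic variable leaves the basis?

x_3

Column x_1 entries and ratios — x_3: 3/(2/5) = 15/2; s2: 0 ≤ 0, skip; s3: 19/(11/5) = 95/11; s4: 0 ≤ 0, skip.
Smallest ratio is 15/2 in the row of x_3, so x_3 leaves.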